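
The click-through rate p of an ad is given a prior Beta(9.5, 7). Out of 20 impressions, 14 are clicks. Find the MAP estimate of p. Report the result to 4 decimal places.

p̂_MAP = 0.6522

Prior: Beta(9.5, 7).
Data: 14 successes in 20 trials. The binomial likelihood contributes p^14(1−p)^6, so the posterior is Beta(9.5+14, 7+6) = Beta(23.5, 13).
For Beta(a, b) with a, b > 1 the mode is (a−1)/(a+b−2) = 22.5/34.5 ≈ 0.6522.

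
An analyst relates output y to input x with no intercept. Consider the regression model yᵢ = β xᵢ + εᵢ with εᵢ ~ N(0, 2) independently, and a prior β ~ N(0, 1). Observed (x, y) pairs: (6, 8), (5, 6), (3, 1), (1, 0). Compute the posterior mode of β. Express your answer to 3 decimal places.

β̂_MAP = 1.110

log p(β | y) = −Σ(yᵢ − βxᵢ)²/(2·2) − β²/(2·1) + const.
Setting the derivative to zero: Σxᵢ(yᵢ − βxᵢ)/2 − β/1 = 0, so β = Σxᵢyᵢ / (Σxᵢ² + σ²/τ²).
Σxᵢyᵢ = 6·8 + 5·6 + 3·1 + 1·0 = 81; Σxᵢ² = 71; σ²/τ² = 2.
β̂_MAP = 81 / (71 + 2) = 81/73 ≈ 1.110.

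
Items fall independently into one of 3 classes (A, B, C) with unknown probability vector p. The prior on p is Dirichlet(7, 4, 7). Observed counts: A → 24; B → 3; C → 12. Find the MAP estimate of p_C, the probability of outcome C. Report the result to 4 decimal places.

The posterior is Dirichlet(αᵢ + nᵢ) = Dirichlet(31, 7, 19).
For a Dirichlet(a₁,…,a_K) with all aᵢ > 1, the mode has j-th component (aⱼ − 1)/(Σaᵢ − K).
Here Σaᵢ = 57 and K = 3, so p_C = (19 − 1)/(57 − 3) = 18/54 ≈ 0.3333.

MAP estimate of p_C = 0.3333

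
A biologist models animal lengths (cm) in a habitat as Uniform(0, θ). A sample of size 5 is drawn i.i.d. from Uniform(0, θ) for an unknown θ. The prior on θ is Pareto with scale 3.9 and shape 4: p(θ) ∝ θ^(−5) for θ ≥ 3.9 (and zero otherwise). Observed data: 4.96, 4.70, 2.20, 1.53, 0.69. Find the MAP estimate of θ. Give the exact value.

The Uniform(0, θ) likelihood is θ^(−n) for θ ≥ max(xᵢ), zero otherwise. Here max(xᵢ) = 4.96.
Posterior ∝ θ^(−5) · θ^(−5) = θ^(−10) on θ ≥ max(3.9, 4.96) = 4.96.
This density is strictly decreasing in θ, so the posterior mode lies at the lower boundary of the support.

θ̂_MAP = 4.96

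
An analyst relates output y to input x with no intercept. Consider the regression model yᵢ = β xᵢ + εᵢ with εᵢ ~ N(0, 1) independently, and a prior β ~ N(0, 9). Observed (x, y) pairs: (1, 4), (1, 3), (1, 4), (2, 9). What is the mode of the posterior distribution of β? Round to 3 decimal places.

log p(β | y) = −Σ(yᵢ − βxᵢ)²/(2·1) − β²/(2·9) + const.
Setting the derivative to zero: Σxᵢ(yᵢ − βxᵢ)/1 − β/9 = 0, so β = Σxᵢyᵢ / (Σxᵢ² + σ²/τ²).
Σxᵢyᵢ = 1·4 + 1·3 + 1·4 + 2·9 = 29; Σxᵢ² = 7; σ²/τ² = 1/9.
β̂_MAP = 29 / (7 + 1/9) = 29/(64/9) = 261/64 ≈ 4.078.

β̂_MAP = 4.078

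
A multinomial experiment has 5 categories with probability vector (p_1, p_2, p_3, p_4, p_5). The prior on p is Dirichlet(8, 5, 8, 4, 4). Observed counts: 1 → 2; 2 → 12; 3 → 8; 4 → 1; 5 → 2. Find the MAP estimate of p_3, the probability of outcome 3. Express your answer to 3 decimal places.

The posterior is Dirichlet(αᵢ + nᵢ) = Dirichlet(10, 17, 16, 5, 6).
For a Dirichlet(a₁,…,a_K) with all aᵢ > 1, the mode has j-th component (aⱼ − 1)/(Σaᵢ − K).
Here Σaᵢ = 54 and K = 5, so p_3 = (16 − 1)/(54 − 5) = 15/49 ≈ 0.306.

MAP estimate: 0.306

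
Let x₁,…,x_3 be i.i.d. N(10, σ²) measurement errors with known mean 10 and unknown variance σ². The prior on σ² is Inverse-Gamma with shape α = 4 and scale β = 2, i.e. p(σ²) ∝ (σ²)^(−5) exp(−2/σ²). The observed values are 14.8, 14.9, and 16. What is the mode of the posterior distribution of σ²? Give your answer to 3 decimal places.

Sum of squared deviations about the known mean: SS = (14.8−10)² + (14.9−10)² + (16−10)² = 83.05.
The Normal likelihood contributes (σ²)^(−n/2) exp(−SS/(2σ²)), so the posterior is Inverse-Gamma(α + n/2, β + SS/2) = Inverse-Gamma(5.5, 43.525).
The mode of Inverse-Gamma(a, b) is b/(a+1) = 43.525/6.5 ≈ 6.696.

σ̂²_MAP = 6.696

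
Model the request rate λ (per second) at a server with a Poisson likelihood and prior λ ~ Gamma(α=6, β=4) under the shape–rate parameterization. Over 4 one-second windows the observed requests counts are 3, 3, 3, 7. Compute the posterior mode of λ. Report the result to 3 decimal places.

Σxᵢ = 3+3+3+7 = 16, with n = 4.
Posterior ∝ λ^5e^(−4λ) · λ^16e^(−4λ) = λ^21e^(−8λ), i.e. Gamma(shape=22, rate=8).
The mode of a Gamma(a, b) with a ≥ 1 (shape–rate) is (a−1)/b = 21/8 ≈ 2.625.

λ̂_MAP = 2.625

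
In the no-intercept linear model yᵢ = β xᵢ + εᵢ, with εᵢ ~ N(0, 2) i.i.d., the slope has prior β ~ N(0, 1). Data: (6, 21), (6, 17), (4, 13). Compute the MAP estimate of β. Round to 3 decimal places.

β̂_MAP = 3.111

log p(β | y) = −Σ(yᵢ − βxᵢ)²/(2·2) − β²/(2·1) + const.
Setting the derivative to zero: Σxᵢ(yᵢ − βxᵢ)/2 − β/1 = 0, so β = Σxᵢyᵢ / (Σxᵢ² + σ²/τ²).
Σxᵢyᵢ = 6·21 + 6·17 + 4·13 = 280; Σxᵢ² = 88; σ²/τ² = 2.
β̂_MAP = 280 / (88 + 2) = 280/90 ≈ 3.111.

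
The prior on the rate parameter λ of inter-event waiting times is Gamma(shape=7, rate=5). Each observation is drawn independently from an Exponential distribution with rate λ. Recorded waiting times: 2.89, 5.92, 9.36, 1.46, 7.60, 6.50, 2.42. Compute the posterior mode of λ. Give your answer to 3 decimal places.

λ̂_MAP = 0.316

The Exponential(rate=λ) likelihood is ∝ λ^n e^(−λΣtᵢ). Here n = 7 and Σtᵢ = 2.89 + 5.92 + 9.36 + 1.46 + 7.60 + 6.50 + 2.42 = 36.15.
Posterior ∝ λ^6e^(−5λ) · λ^7e^(−36.15λ) = λ^13e^(−41.15λ), i.e. Gamma(14, 41.15).
Mode = (a−1)/b = 13/41.15 ≈ 0.316.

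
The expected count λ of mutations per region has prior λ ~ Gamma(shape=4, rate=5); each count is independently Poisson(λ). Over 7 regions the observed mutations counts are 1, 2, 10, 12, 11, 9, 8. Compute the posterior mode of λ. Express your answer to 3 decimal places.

λ̂_MAP = 4.667

Σxᵢ = 1+2+10+12+11+9+8 = 53, with n = 7.
Posterior ∝ λ^3e^(−5λ) · λ^53e^(−7λ) = λ^56e^(−12λ), i.e. Gamma(shape=57, rate=12).
The mode of a Gamma(a, b) with a ≥ 1 (shape–rate) is (a−1)/b = 56/12 ≈ 4.667.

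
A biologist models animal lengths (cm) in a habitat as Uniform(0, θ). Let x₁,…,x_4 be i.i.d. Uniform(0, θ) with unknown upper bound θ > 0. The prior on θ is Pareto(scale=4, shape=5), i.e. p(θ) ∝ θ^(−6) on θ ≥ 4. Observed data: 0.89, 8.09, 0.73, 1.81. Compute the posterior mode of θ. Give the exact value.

θ̂_MAP = 8.09

The Uniform(0, θ) likelihood is θ^(−n) for θ ≥ max(xᵢ), zero otherwise. Here max(xᵢ) = 8.09.
Posterior ∝ θ^(−6) · θ^(−4) = θ^(−10) on θ ≥ max(4, 8.09) = 8.09.
This density is strictly decreasing in θ, so the posterior mode lies at the lower boundary of the support.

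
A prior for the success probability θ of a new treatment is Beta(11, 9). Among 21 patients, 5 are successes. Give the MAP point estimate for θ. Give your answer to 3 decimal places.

θ̂_MAP = 0.385

Prior: Beta(11, 9).
Data: 5 successes in 21 trials. The binomial likelihood contributes θ^5(1−θ)^16, so the posterior is Beta(11+5, 9+16) = Beta(16, 25).
For Beta(a, b) with a, b > 1 the mode is (a−1)/(a+b−2) = 15/39 ≈ 0.385.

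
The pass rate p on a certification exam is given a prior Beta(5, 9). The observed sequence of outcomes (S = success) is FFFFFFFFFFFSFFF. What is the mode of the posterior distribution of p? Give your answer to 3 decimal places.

Prior: Beta(5, 9).
Data: 1 success in 15 trials (from the sequence). The binomial likelihood contributes p(1−p)^14, so the posterior is Beta(5+1, 9+14) = Beta(6, 23).
For Beta(a, b) with a, b > 1 the mode is (a−1)/(a+b−2) = 5/27 ≈ 0.185.

p̂_MAP = 0.185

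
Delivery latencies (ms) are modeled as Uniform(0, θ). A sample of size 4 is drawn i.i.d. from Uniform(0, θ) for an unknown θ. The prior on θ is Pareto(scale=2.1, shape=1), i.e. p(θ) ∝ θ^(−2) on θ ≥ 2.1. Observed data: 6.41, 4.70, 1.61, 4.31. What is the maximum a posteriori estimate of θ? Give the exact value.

The Uniform(0, θ) likelihood is θ^(−n) for θ ≥ max(xᵢ), zero otherwise. Here max(xᵢ) = 6.41.
Posterior ∝ θ^(−2) · θ^(−4) = θ^(−6) on θ ≥ max(2.1, 6.41) = 6.41.
This density is strictly decreasing in θ, so the posterior mode lies at the lower boundary of the support.

θ̂_MAP = 6.41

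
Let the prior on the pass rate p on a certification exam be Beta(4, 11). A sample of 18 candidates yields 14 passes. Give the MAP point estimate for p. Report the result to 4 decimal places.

Prior: Beta(4, 11).
Data: 14 successes in 18 trials. The binomial likelihood contributes p^14(1−p)^4, so the posterior is Beta(4+14, 11+4) = Beta(18, 15).
For Beta(a, b) with a, b > 1 the mode is (a−1)/(a+b−2) = 17/31 ≈ 0.5484.

p̂_MAP = 0.5484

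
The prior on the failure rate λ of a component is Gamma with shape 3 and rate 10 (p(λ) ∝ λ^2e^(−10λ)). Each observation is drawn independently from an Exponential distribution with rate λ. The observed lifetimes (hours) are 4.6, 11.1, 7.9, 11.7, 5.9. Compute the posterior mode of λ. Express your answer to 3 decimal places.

The Exponential(rate=λ) likelihood is ∝ λ^n e^(−λΣtᵢ). Here n = 5 and Σtᵢ = 4.6 + 11.1 + 7.9 + 11.7 + 5.9 = 41.2.
Posterior ∝ λ^2e^(−10λ) · λ^5e^(−41.2λ) = λ^7e^(−51.2λ), i.e. Gamma(8, 51.2).
Mode = (a−1)/b = 7/51.2 ≈ 0.137.

λ̂_MAP = 0.137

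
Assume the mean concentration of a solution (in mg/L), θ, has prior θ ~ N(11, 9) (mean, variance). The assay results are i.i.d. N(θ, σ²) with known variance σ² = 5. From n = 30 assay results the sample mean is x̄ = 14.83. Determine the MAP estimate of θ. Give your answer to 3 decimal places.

θ̂_MAP = 14.760

n = 30, x̄ = 14.83.
For a Normal prior and Normal likelihood with known variance, the posterior is Normal; its mode equals its mean, the precision-weighted average.
Prior precision 1/σ₀² = 1/9; data precision n/σ² = 30/5 = 6.
θ̂ = ((1/9)·11 + 6·14.83) / (1/9 + 6) = (40591/450)/(55/9) = 40591/2750 ≈ 14.760.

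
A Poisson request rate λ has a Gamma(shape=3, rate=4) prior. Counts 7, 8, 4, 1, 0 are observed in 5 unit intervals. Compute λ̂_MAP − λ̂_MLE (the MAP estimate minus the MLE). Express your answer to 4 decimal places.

Σxᵢ = 20. Posterior is Gamma(23, 9); MAP = (23−1)/9 = 22/9 ≈ 2.44444.
MLE = x̄ = 20/5 ≈ 4.00000.
Difference = 22/9 − 20/5 = -14/9 ≈ -1.5556.

MAP − MLE = -1.5556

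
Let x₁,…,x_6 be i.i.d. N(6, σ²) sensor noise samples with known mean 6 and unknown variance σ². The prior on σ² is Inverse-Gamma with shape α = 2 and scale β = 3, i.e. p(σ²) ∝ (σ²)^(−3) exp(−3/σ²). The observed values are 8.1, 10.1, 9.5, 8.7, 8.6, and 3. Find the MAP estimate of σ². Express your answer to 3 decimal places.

Sum of squared deviations about the known mean: SS = (8.1−6)² + (10.1−6)² + (9.5−6)² + (8.7−6)² + (8.6−6)² + (3−6)² = 56.52.
The Normal likelihood contributes (σ²)^(−n/2) exp(−SS/(2σ²)), so the posterior is Inverse-Gamma(α + n/2, β + SS/2) = Inverse-Gamma(5, 31.26).
The mode of Inverse-Gamma(a, b) is b/(a+1) = 31.26/6 ≈ 5.210.

σ̂²_MAP = 5.210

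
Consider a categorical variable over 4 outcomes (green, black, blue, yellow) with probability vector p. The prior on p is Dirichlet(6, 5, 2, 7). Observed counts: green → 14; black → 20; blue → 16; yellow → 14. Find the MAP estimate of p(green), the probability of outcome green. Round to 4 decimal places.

The posterior is Dirichlet(αᵢ + nᵢ) = Dirichlet(20, 25, 18, 21).
For a Dirichlet(a₁,…,a_K) with all aᵢ > 1, the mode has j-th component (aⱼ − 1)/(Σaᵢ − K).
Here Σaᵢ = 84 and K = 4, so p(green) = (20 − 1)/(84 − 4) = 19/80 ≈ 0.2375.

MAP estimate of p(green) = 0.2375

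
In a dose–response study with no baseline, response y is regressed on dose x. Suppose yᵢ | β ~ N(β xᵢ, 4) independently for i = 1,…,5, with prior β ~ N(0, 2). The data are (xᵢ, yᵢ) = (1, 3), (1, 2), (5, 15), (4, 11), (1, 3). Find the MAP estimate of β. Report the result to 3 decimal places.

β̂_MAP = 2.761

log p(β | y) = −Σ(yᵢ − βxᵢ)²/(2·4) − β²/(2·2) + const.
Setting the derivative to zero: Σxᵢ(yᵢ − βxᵢ)/4 − β/2 = 0, so β = Σxᵢyᵢ / (Σxᵢ² + σ²/τ²).
Σxᵢyᵢ = 1·3 + 1·2 + 5·15 + 4·11 + 1·3 = 127; Σxᵢ² = 44; σ²/τ² = 2.
β̂_MAP = 127 / (44 + 2) = 127/46 ≈ 2.761.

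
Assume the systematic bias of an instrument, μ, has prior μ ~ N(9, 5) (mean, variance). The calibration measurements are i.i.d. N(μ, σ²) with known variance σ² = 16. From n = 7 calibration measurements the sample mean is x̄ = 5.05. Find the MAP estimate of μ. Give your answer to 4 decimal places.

n = 7, x̄ = 5.05.
For a Normal prior and Normal likelihood with known variance, the posterior is Normal; its mode equals its mean, the precision-weighted average.
Prior precision 1/σ₀² = 1/5 = 0.2; data precision n/σ² = 7/16 = 0.4375.
μ̂ = (0.2·9 + 0.4375·5.05) / (0.2 + 0.4375) = 4.009375/0.6375 = 1283/204 ≈ 6.2892.

μ̂_MAP = 6.2892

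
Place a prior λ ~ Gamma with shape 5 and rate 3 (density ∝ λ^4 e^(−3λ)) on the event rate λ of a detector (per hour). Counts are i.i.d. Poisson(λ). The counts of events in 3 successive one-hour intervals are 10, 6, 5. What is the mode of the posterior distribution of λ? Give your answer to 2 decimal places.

Σxᵢ = 10+6+5 = 21, with n = 3.
Posterior ∝ λ^4e^(−3λ) · λ^21e^(−3λ) = λ^25e^(−6λ), i.e. Gamma(shape=26, rate=6).
The mode of a Gamma(a, b) with a ≥ 1 (shape–rate) is (a−1)/b = 25/6 ≈ 4.17.

λ̂_MAP = 4.17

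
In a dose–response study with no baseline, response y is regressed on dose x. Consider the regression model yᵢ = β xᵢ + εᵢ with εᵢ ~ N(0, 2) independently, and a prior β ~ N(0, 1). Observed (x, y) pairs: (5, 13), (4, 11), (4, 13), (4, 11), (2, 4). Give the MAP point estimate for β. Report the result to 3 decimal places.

β̂_MAP = 2.696

log p(β | y) = −Σ(yᵢ − βxᵢ)²/(2·2) − β²/(2·1) + const.
Setting the derivative to zero: Σxᵢ(yᵢ − βxᵢ)/2 − β/1 = 0, so β = Σxᵢyᵢ / (Σxᵢ² + σ²/τ²).
Σxᵢyᵢ = 5·13 + 4·11 + 4·13 + 4·11 + 2·4 = 213; Σxᵢ² = 77; σ²/τ² = 2.
β̂_MAP = 213 / (77 + 2) = 213/79 ≈ 2.696.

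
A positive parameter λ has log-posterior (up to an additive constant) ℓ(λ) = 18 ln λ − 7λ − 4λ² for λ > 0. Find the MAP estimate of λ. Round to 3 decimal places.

λ̂_MAP = 1.125

ℓ'(λ) = 18/λ − 7 − 8λ. Setting this to zero and multiplying by λ: 8λ² + 7λ − 18 = 0.
λ = (−7 + √(7² + 4·8·18)) / (2·8) = (−7 + √625) / 16 = (−7 + 25)/16 = 9/8.
ℓ''(λ) = −18/λ² − 8 < 0, confirming a maximum.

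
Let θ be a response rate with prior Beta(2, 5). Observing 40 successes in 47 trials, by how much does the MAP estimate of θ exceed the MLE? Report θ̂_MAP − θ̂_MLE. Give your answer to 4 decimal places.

MAP − MLE = -0.0626

Posterior is Beta(42, 12); MAP = (42−1)/(54−2) = 41/52 ≈ 0.78846.
MLE ignores the prior: θ̂_MLE = k/n = 40/47 ≈ 0.85106.
Difference = 41/52 − 40/47 = -153/2444 ≈ -0.0626.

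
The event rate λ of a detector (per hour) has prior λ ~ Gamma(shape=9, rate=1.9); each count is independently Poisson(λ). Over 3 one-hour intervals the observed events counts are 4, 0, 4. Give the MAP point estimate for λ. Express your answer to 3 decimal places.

λ̂_MAP = 3.265

Σxᵢ = 4+0+4 = 8, with n = 3.
Posterior ∝ λ^8e^(−1.9λ) · λ^8e^(−3λ) = λ^16e^(−4.9λ), i.e. Gamma(shape=17, rate=4.9).
The mode of a Gamma(a, b) with a ≥ 1 (shape–rate) is (a−1)/b = 16/4.9 ≈ 3.265.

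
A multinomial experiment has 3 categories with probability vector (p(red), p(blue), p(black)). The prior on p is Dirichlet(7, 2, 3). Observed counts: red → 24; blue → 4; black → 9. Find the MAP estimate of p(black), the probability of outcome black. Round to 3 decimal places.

The posterior is Dirichlet(αᵢ + nᵢ) = Dirichlet(31, 6, 12).
For a Dirichlet(a₁,…,a_K) with all aᵢ > 1, the mode has j-th component (aⱼ − 1)/(Σaᵢ − K).
Here Σaᵢ = 49 and K = 3, so p(black) = (12 − 1)/(49 − 3) = 11/46 ≈ 0.239.

MAP estimate of p(black) = 0.239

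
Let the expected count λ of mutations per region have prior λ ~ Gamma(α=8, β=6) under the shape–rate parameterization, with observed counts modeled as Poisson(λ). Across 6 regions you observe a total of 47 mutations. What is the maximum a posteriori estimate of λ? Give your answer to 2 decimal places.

Σxᵢ = 47, n = 6.
Posterior ∝ λ^7e^(−6λ) · λ^47e^(−6λ) = λ^54e^(−12λ), i.e. Gamma(shape=55, rate=12).
The mode of a Gamma(a, b) with a ≥ 1 (shape–rate) is (a−1)/b = 54/12 ≈ 4.50.

λ̂_MAP = 4.50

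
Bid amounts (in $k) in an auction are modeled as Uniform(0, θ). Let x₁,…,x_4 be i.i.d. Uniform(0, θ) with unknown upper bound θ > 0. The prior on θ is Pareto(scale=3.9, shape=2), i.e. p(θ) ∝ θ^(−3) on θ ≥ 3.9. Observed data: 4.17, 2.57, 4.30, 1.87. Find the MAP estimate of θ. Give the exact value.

θ̂_MAP = 4.30

The Uniform(0, θ) likelihood is θ^(−n) for θ ≥ max(xᵢ), zero otherwise. Here max(xᵢ) = 4.30.
Posterior ∝ θ^(−3) · θ^(−4) = θ^(−7) on θ ≥ max(3.9, 4.30) = 4.30.
This density is strictly decreasing in θ, so the posterior mode lies at the lower boundary of the support.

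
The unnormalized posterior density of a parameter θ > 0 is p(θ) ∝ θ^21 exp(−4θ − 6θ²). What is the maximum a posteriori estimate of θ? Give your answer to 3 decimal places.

ℓ'(θ) = 21/θ − 4 − 12θ. Setting this to zero and multiplying by θ: 12θ² + 4θ − 21 = 0.
θ = (−4 + √(4² + 4·12·21)) / (2·12) = (−4 + √1024) / 24 = (−4 + 32)/24 = 7/6.
ℓ''(θ) = −21/θ² − 12 < 0, confirming a maximum.

θ̂_MAP = 1.167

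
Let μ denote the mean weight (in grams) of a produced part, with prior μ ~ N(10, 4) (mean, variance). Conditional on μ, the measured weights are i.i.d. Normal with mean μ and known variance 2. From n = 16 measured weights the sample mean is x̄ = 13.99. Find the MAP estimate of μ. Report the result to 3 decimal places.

n = 16, x̄ = 13.99.
For a Normal prior and Normal likelihood with known variance, the posterior is Normal; its mode equals its mean, the precision-weighted average.
Prior precision 1/σ₀² = 1/4 = 0.25; data precision n/σ² = 16/2 = 8.
μ̂ = (0.25·10 + 8·13.99) / (0.25 + 8) = 114.42/8.25 = 3814/275 ≈ 13.869.

μ̂_MAP = 13.869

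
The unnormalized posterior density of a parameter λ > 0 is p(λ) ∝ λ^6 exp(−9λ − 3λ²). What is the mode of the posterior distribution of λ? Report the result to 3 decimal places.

ℓ'(λ) = 6/λ − 9 − 6λ. Setting this to zero and multiplying by λ: 6λ² + 9λ − 6 = 0.
λ = (−9 + √(9² + 4·6·6)) / (2·6) = (−9 + √225) / 12 = (−9 + 15)/12 = 1/2.
ℓ''(λ) = −6/λ² − 6 < 0, confirming a maximum.

λ̂_MAP = 0.500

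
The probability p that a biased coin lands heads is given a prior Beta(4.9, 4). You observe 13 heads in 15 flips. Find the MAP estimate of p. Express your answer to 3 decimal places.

Prior: Beta(4.9, 4).
Data: 13 successes in 15 trials. The binomial likelihood contributes p^13(1−p)^2, so the posterior is Beta(4.9+13, 4+2) = Beta(17.9, 6).
For Beta(a, b) with a, b > 1 the mode is (a−1)/(a+b−2) = 16.9/21.9 ≈ 0.772.

p̂_MAP = 0.772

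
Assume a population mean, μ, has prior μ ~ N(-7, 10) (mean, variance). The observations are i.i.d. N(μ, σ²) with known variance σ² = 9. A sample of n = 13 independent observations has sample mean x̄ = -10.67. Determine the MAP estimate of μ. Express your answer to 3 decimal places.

n = 13, x̄ = -10.67.
For a Normal prior and Normal likelihood with known variance, the posterior is Normal; its mode equals its mean, the precision-weighted average.
Prior precision 1/σ₀² = 1/10 = 0.1; data precision n/σ² = 13/9.
μ̂ = (0.1·(-7) + (13/9)·(-10.67)) / (0.1 + 13/9) = (-14501/900)/(139/90) = -14501/1390 ≈ -10.432.

μ̂_MAP = -10.432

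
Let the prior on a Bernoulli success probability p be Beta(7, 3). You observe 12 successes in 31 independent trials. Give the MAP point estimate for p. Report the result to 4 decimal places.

p̂_MAP = 0.4615

Prior: Beta(7, 3).
Data: 12 successes in 31 trials. The binomial likelihood contributes p^12(1−p)^19, so the posterior is Beta(7+12, 3+19) = Beta(19, 22).
For Beta(a, b) with a, b > 1 the mode is (a−1)/(a+b−2) = 18/39 ≈ 0.4615.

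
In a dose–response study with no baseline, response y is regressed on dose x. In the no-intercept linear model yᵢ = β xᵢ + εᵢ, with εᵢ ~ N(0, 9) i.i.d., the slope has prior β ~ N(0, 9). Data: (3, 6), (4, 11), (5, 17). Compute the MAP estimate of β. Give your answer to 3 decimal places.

log p(β | y) = −Σ(yᵢ − βxᵢ)²/(2·9) − β²/(2·9) + const.
Setting the derivative to zero: Σxᵢ(yᵢ − βxᵢ)/9 − β/9 = 0, so β = Σxᵢyᵢ / (Σxᵢ² + σ²/τ²).
Σxᵢyᵢ = 3·6 + 4·11 + 5·17 = 147; Σxᵢ² = 50; σ²/τ² = 1.
β̂_MAP = 147 / (50 + 1) = 147/51 ≈ 2.882.

β̂_MAP = 2.882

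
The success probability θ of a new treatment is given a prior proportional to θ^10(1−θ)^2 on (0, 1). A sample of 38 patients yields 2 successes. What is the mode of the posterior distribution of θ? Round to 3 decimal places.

The prior density ∝ θ^10(1−θ)^2 is the kernel of Beta(11, 3).
Data: 2 successes in 38 trials. The binomial likelihood contributes θ^2(1−θ)^36, so the posterior is Beta(11+2, 3+36) = Beta(13, 39).
For Beta(a, b) with a, b > 1 the mode is (a−1)/(a+b−2) = 12/50 ≈ 0.240.

θ̂_MAP = 0.240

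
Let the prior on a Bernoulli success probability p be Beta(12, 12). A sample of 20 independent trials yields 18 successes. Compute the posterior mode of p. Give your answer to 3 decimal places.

p̂_MAP = 0.690

Prior: Beta(12, 12).
Data: 18 successes in 20 trials. The binomial likelihood contributes p^18(1−p)^2, so the posterior is Beta(12+18, 12+2) = Beta(30, 14).
For Beta(a, b) with a, b > 1 the mode is (a−1)/(a+b−2) = 29/42 ≈ 0.690.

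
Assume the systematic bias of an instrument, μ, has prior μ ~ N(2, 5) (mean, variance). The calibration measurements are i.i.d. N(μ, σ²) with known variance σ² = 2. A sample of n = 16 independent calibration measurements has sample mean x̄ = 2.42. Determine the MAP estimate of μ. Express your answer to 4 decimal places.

μ̂_MAP = 2.4098

n = 16, x̄ = 2.42.
For a Normal prior and Normal likelihood with known variance, the posterior is Normal; its mode equals its mean, the precision-weighted average.
Prior precision 1/σ₀² = 1/5 = 0.2; data precision n/σ² = 16/2 = 8.
μ̂ = (0.2·2 + 8·2.42) / (0.2 + 8) = 19.76/8.2 = 494/205 ≈ 2.4098.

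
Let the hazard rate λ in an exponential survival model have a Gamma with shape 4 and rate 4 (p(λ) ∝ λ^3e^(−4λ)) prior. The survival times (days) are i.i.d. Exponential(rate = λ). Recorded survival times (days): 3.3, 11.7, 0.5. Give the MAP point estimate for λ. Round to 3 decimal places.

The Exponential(rate=λ) likelihood is ∝ λ^n e^(−λΣtᵢ). Here n = 3 and Σtᵢ = 3.3 + 11.7 + 0.5 = 15.5.
Posterior ∝ λ^3e^(−4λ) · λ^3e^(−15.5λ) = λ^6e^(−19.5λ), i.e. Gamma(7, 19.5).
Mode = (a−1)/b = 6/19.5 ≈ 0.308.

λ̂_MAP = 0.308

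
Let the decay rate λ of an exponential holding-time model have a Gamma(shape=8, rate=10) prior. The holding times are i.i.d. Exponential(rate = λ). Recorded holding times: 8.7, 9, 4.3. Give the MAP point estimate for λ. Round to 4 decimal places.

The Exponential(rate=λ) likelihood is ∝ λ^n e^(−λΣtᵢ). Here n = 3 and Σtᵢ = 8.7 + 9 + 4.3 = 22.
Posterior ∝ λ^7e^(−10λ) · λ^3e^(−22λ) = λ^10e^(−32λ), i.e. Gamma(11, 32).
Mode = (a−1)/b = 10/32 ≈ 0.3125.

λ̂_MAP = 0.3125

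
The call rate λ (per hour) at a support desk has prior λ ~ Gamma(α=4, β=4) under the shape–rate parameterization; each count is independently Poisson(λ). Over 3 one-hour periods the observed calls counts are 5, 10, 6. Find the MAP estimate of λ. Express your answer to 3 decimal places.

λ̂_MAP = 3.429

Σxᵢ = 5+10+6 = 21, with n = 3.
Posterior ∝ λ^3e^(−4λ) · λ^21e^(−3λ) = λ^24e^(−7λ), i.e. Gamma(shape=25, rate=7).
The mode of a Gamma(a, b) with a ≥ 1 (shape–rate) is (a−1)/b = 24/7 ≈ 3.429.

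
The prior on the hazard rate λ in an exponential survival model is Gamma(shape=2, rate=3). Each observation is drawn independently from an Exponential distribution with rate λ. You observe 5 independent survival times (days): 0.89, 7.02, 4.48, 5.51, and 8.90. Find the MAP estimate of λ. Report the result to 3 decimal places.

λ̂_MAP = 0.201

The Exponential(rate=λ) likelihood is ∝ λ^n e^(−λΣtᵢ). Here n = 5 and Σtᵢ = 0.89 + 7.02 + 4.48 + 5.51 + 8.90 = 26.80.
Posterior ∝ λe^(−3λ) · λ^5e^(−26.80λ) = λ^6e^(−29.80λ), i.e. Gamma(7, 29.80).
Mode = (a−1)/b = 6/29.80 ≈ 0.201.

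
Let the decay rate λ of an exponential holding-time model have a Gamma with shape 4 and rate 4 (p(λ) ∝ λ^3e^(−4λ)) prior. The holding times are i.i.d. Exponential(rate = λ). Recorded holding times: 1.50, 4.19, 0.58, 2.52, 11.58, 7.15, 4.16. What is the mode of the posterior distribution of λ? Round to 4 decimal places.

The Exponential(rate=λ) likelihood is ∝ λ^n e^(−λΣtᵢ). Here n = 7 and Σtᵢ = 1.50 + 4.19 + 0.58 + 2.52 + 11.58 + 7.15 + 4.16 = 31.68.
Posterior ∝ λ^3e^(−4λ) · λ^7e^(−31.68λ) = λ^10e^(−35.68λ), i.e. Gamma(11, 35.68).
Mode = (a−1)/b = 10/35.68 ≈ 0.2803.

λ̂_MAP = 0.2803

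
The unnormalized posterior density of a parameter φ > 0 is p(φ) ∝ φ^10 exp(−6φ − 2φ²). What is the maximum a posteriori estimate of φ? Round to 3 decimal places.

φ̂_MAP = 1.000

ℓ'(φ) = 10/φ − 6 − 4φ. Setting this to zero and multiplying by φ: 4φ² + 6φ − 10 = 0.
φ = (−6 + √(6² + 4·4·10)) / (2·4) = (−6 + √196) / 8 = (−6 + 14)/8 = 1.
ℓ''(φ) = −10/φ² − 4 < 0, confirming a maximum.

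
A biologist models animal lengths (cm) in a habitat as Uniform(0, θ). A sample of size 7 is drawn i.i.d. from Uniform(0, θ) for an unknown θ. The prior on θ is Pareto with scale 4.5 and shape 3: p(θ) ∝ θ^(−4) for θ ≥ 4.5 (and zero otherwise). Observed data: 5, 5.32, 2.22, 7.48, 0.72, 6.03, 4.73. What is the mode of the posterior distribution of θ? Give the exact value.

θ̂_MAP = 7.48

The Uniform(0, θ) likelihood is θ^(−n) for θ ≥ max(xᵢ), zero otherwise. Here max(xᵢ) = 7.48.
Posterior ∝ θ^(−4) · θ^(−7) = θ^(−11) on θ ≥ max(4.5, 7.48) = 7.48.
This density is strictly decreasing in θ, so the posterior mode lies at the lower boundary of the support.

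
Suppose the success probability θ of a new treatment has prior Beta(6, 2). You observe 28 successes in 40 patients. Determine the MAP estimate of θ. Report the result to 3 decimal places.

θ̂_MAP = 0.717

Prior: Beta(6, 2).
Data: 28 successes in 40 trials. The binomial likelihood contributes θ^28(1−θ)^12, so the posterior is Beta(6+28, 2+12) = Beta(34, 14).
For Beta(a, b) with a, b > 1 the mode is (a−1)/(a+b−2) = 33/46 ≈ 0.717.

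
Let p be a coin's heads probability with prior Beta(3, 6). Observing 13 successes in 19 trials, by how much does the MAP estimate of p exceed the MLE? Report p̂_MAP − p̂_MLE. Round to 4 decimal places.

Posterior is Beta(16, 12); MAP = (16−1)/(28−2) = 15/26 ≈ 0.57692.
MLE ignores the prior: p̂_MLE = k/n = 13/19 ≈ 0.68421.
Difference = 15/26 − 13/19 = -53/494 ≈ -0.1073.

MAP − MLE = -0.1073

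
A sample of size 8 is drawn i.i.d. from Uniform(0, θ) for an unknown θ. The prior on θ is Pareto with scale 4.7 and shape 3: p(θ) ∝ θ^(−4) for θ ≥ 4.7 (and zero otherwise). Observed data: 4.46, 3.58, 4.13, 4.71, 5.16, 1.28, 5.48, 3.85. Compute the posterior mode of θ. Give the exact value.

θ̂_MAP = 5.48

The Uniform(0, θ) likelihood is θ^(−n) for θ ≥ max(xᵢ), zero otherwise. Here max(xᵢ) = 5.48.
Posterior ∝ θ^(−4) · θ^(−8) = θ^(−12) on θ ≥ max(4.7, 5.48) = 5.48.
This density is strictly decreasing in θ, so the posterior mode lies at the lower boundary of the support.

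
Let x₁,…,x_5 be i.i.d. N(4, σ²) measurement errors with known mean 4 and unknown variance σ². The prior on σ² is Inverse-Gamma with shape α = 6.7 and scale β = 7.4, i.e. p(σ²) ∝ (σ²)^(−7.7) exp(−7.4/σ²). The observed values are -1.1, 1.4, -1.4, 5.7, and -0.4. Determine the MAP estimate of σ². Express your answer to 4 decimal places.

σ̂²_MAP = 4.8520

Sum of squared deviations about the known mean: SS = (-1.1−4)² + (1.4−4)² + (-1.4−4)² + (5.7−4)² + (-0.4−4)² = 84.18.
The Normal likelihood contributes (σ²)^(−n/2) exp(−SS/(2σ²)), so the posterior is Inverse-Gamma(α + n/2, β + SS/2) = Inverse-Gamma(9.2, 49.49).
The mode of Inverse-Gamma(a, b) is b/(a+1) = 49.49/10.2 ≈ 4.8520.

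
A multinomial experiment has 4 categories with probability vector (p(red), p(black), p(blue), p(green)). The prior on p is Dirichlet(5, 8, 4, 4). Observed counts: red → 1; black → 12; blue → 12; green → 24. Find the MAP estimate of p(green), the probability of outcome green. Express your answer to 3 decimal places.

MAP estimate of p(green) = 0.409

The posterior is Dirichlet(αᵢ + nᵢ) = Dirichlet(6, 20, 16, 28).
For a Dirichlet(a₁,…,a_K) with all aᵢ > 1, the mode has j-th component (aⱼ − 1)/(Σaᵢ − K).
Here Σaᵢ = 70 and K = 4, so p(green) = (28 − 1)/(70 − 4) = 27/66 ≈ 0.409.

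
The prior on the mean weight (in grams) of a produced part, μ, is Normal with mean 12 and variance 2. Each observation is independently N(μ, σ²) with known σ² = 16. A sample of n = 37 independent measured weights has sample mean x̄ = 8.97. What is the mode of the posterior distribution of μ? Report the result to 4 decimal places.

μ̂_MAP = 9.5087

n = 37, x̄ = 8.97.
For a Normal prior and Normal likelihood with known variance, the posterior is Normal; its mode equals its mean, the precision-weighted average.
Prior precision 1/σ₀² = 1/2 = 0.5; data precision n/σ² = 37/16 = 2.3125.
μ̂ = (0.5·12 + 2.3125·8.97) / (0.5 + 2.3125) = 26.743125/2.8125 = 14263/1500 ≈ 9.5087.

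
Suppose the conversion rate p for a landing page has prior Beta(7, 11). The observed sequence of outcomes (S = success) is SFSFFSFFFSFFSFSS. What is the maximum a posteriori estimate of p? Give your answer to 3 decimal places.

Prior: Beta(7, 11).
Data: 7 successes in 16 trials (from the sequence). The binomial likelihood contributes p^7(1−p)^9, so the posterior is Beta(7+7, 11+9) = Beta(14, 20).
For Beta(a, b) with a, b > 1 the mode is (a−1)/(a+b−2) = 13/32 ≈ 0.406.

p̂_MAP = 0.406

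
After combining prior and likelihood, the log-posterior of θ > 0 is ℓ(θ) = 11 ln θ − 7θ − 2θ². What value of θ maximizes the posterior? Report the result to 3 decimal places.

ℓ'(θ) = 11/θ − 7 − 4θ. Setting this to zero and multiplying by θ: 4θ² + 7θ − 11 = 0.
θ = (−7 + √(7² + 4·4·11)) / (2·4) = (−7 + √225) / 8 = (−7 + 15)/8 = 1.
ℓ''(θ) = −11/θ² − 4 < 0, confirming a maximum.

θ̂_MAP = 1.000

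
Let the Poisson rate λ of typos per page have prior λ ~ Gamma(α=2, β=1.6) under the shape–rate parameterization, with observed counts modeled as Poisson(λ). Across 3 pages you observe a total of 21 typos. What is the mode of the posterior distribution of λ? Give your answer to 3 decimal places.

λ̂_MAP = 4.783

Σxᵢ = 21, n = 3.
Posterior ∝ λe^(−1.6λ) · λ^21e^(−3λ) = λ^22e^(−4.6λ), i.e. Gamma(shape=23, rate=4.6).
The mode of a Gamma(a, b) with a ≥ 1 (shape–rate) is (a−1)/b = 22/4.6 ≈ 4.783.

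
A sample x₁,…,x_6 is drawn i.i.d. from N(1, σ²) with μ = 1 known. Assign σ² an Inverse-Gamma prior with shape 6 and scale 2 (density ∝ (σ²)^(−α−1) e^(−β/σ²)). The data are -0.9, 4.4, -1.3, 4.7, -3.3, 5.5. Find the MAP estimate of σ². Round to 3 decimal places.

Sum of squared deviations about the known mean: SS = (-0.9−1)² + (4.4−1)² + (-1.3−1)² + (4.7−1)² + (-3.3−1)² + (5.5−1)² = 72.89.
The Normal likelihood contributes (σ²)^(−n/2) exp(−SS/(2σ²)), so the posterior is Inverse-Gamma(α + n/2, β + SS/2) = Inverse-Gamma(9, 38.445).
The mode of Inverse-Gamma(a, b) is b/(a+1) = 38.445/10 ≈ 3.845.

σ̂²_MAP = 3.845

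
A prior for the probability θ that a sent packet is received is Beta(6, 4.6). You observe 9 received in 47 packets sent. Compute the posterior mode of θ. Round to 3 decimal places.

θ̂_MAP = 0.252

Prior: Beta(6, 4.6).
Data: 9 successes in 47 trials. The binomial likelihood contributes θ^9(1−θ)^38, so the posterior is Beta(6+9, 4.6+38) = Beta(15, 42.6).
For Beta(a, b) with a, b > 1 the mode is (a−1)/(a+b−2) = 14/55.6 ≈ 0.252.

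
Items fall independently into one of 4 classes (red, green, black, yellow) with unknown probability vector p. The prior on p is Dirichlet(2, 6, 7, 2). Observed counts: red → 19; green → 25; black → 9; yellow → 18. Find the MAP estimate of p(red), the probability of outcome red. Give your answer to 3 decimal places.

MAP estimate of p(red) = 0.238

The posterior is Dirichlet(αᵢ + nᵢ) = Dirichlet(21, 31, 16, 20).
For a Dirichlet(a₁,…,a_K) with all aᵢ > 1, the mode has j-th component (aⱼ − 1)/(Σaᵢ − K).
Here Σaᵢ = 88 and K = 4, so p(red) = (21 − 1)/(88 − 4) = 20/84 ≈ 0.238.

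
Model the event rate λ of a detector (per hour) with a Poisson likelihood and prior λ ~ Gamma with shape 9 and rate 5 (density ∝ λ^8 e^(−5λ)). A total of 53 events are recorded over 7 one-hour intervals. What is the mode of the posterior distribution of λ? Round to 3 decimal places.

Σxᵢ = 53, n = 7.
Posterior ∝ λ^8e^(−5λ) · λ^53e^(−7λ) = λ^61e^(−12λ), i.e. Gamma(shape=62, rate=12).
The mode of a Gamma(a, b) with a ≥ 1 (shape–rate) is (a−1)/b = 61/12 ≈ 5.083.

λ̂_MAP = 5.083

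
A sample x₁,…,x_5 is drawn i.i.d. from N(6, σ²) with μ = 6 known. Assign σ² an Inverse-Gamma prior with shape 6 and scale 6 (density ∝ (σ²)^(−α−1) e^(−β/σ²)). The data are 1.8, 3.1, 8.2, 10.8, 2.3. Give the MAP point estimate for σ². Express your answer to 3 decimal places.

Sum of squared deviations about the known mean: SS = (1.8−6)² + (3.1−6)² + (8.2−6)² + (10.8−6)² + (2.3−6)² = 67.62.
The Normal likelihood contributes (σ²)^(−n/2) exp(−SS/(2σ²)), so the posterior is Inverse-Gamma(α + n/2, β + SS/2) = Inverse-Gamma(8.5, 39.81).
The mode of Inverse-Gamma(a, b) is b/(a+1) = 39.81/9.5 ≈ 4.191.

σ̂²_MAP = 4.191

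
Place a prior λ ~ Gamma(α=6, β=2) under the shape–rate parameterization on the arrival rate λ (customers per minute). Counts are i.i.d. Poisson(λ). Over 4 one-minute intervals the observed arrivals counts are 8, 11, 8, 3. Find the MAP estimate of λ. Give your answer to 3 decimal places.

Σxᵢ = 8+11+8+3 = 30, with n = 4.
Posterior ∝ λ^5e^(−2λ) · λ^30e^(−4λ) = λ^35e^(−6λ), i.e. Gamma(shape=36, rate=6).
The mode of a Gamma(a, b) with a ≥ 1 (shape–rate) is (a−1)/b = 35/6 ≈ 5.833.

λ̂_MAP = 5.833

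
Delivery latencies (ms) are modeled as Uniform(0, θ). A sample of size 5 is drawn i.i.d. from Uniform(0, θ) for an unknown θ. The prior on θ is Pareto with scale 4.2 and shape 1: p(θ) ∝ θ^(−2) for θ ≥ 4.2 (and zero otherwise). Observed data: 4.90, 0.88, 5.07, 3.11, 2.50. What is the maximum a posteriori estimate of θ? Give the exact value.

The Uniform(0, θ) likelihood is θ^(−n) for θ ≥ max(xᵢ), zero otherwise. Here max(xᵢ) = 5.07.
Posterior ∝ θ^(−2) · θ^(−5) = θ^(−7) on θ ≥ max(4.2, 5.07) = 5.07.
This density is strictly decreasing in θ, so the posterior mode lies at the lower boundary of the support.

θ̂_MAP = 5.07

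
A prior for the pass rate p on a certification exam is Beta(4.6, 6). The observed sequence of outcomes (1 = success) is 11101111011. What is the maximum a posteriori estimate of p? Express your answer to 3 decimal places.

Prior: Beta(4.6, 6).
Data: 9 successes in 11 trials (from the sequence). The binomial likelihood contributes p^9(1−p)^2, so the posterior is Beta(4.6+9, 6+2) = Beta(13.6, 8).
For Beta(a, b) with a, b > 1 the mode is (a−1)/(a+b−2) = 12.6/19.6 ≈ 0.643.

p̂_MAP = 0.643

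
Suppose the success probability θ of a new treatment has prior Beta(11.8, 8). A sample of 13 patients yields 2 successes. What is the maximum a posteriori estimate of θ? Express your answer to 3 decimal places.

θ̂_MAP = 0.416

Prior: Beta(11.8, 8).
Data: 2 successes in 13 trials. The binomial likelihood contributes θ^2(1−θ)^11, so the posterior is Beta(11.8+2, 8+11) = Beta(13.8, 19).
For Beta(a, b) with a, b > 1 the mode is (a−1)/(a+b−2) = 12.8/30.8 ≈ 0.416.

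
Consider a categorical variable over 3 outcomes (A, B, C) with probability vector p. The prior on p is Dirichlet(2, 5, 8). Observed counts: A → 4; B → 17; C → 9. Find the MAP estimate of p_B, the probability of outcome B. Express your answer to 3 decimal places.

MAP estimate of p_B = 0.500

The posterior is Dirichlet(αᵢ + nᵢ) = Dirichlet(6, 22, 17).
For a Dirichlet(a₁,…,a_K) with all aᵢ > 1, the mode has j-th component (aⱼ − 1)/(Σaᵢ − K).
Here Σaᵢ = 45 and K = 3, so p_B = (22 − 1)/(45 − 3) = 21/42 ≈ 0.500.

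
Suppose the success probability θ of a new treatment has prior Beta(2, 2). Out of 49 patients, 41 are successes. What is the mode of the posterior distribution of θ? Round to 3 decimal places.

θ̂_MAP = 0.824

Prior: Beta(2, 2).
Data: 41 successes in 49 trials. The binomial likelihood contributes θ^41(1−θ)^8, so the posterior is Beta(2+41, 2+8) = Beta(43, 10).
For Beta(a, b) with a, b > 1 the mode is (a−1)/(a+b−2) = 42/51 ≈ 0.824.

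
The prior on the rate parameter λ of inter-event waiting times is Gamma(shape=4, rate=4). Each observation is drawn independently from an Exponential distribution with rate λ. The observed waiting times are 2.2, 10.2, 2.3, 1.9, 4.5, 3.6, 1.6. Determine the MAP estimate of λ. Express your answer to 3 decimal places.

The Exponential(rate=λ) likelihood is ∝ λ^n e^(−λΣtᵢ). Here n = 7 and Σtᵢ = 2.2 + 10.2 + 2.3 + 1.9 + 4.5 + 3.6 + 1.6 = 26.3.
Posterior ∝ λ^3e^(−4λ) · λ^7e^(−26.3λ) = λ^10e^(−30.3λ), i.e. Gamma(11, 30.3).
Mode = (a−1)/b = 10/30.3 ≈ 0.330.

λ̂_MAP = 0.330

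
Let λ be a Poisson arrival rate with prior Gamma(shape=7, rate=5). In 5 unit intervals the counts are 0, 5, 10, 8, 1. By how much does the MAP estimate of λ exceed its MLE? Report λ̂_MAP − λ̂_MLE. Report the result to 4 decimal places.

MAP − MLE = -1.8000

Σxᵢ = 24. Posterior is Gamma(31, 10); MAP = (31−1)/10 = 30/10 ≈ 3.00000.
MLE = x̄ = 24/5 ≈ 4.80000.
Difference = 30/10 − 24/5 = -9/5 ≈ -1.8000.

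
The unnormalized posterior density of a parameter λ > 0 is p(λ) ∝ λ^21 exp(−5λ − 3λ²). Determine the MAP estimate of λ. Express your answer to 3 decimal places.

ℓ'(λ) = 21/λ − 5 − 6λ. Setting this to zero and multiplying by λ: 6λ² + 5λ − 21 = 0.
λ = (−5 + √(5² + 4·6·21)) / (2·6) = (−5 + √529) / 12 = (−5 + 23)/12 = 3/2.
ℓ''(λ) = −21/λ² − 6 < 0, confirming a maximum.

λ̂_MAP = 1.500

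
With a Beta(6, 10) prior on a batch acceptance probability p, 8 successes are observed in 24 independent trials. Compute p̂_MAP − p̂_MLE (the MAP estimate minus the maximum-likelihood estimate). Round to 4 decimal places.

MAP − MLE = 0.0088

Posterior is Beta(14, 26); MAP = (14−1)/(40−2) = 13/38 ≈ 0.34211.
MLE ignores the prior: p̂_MLE = k/n = 8/24 ≈ 0.33333.
Difference = 13/38 − 8/24 = 1/114 ≈ 0.0088.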